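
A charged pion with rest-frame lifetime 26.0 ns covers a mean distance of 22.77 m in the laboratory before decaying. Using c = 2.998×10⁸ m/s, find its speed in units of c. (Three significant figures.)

0.946c

Let x = d/(cτ) = 22.77 m / (2.998×10⁸ m/s × 2.600×10^-8 s) = 2.9212. Since d = βγcτ, x = βγ = β/√(1−β²).
Solving: β² = x²/(1+x²) = 8.53341/9.53341 = 0.895106, so β = 0.946.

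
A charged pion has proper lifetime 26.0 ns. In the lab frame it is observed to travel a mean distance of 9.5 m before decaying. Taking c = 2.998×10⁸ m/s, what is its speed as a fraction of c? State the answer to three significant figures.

0.773c

d = βγcτ ⇒ βγ = d/(cτ) = 9.500 m / (7.7948 m) = 1.2188.
β = (βγ)/√(1+(βγ)²) = 1.2188/√2.48547 = 0.773.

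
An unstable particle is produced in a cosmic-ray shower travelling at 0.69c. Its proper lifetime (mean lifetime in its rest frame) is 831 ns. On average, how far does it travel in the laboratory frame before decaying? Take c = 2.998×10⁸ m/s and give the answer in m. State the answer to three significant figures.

237 m

With β = 0.69, γ = 1/√(1 − 0.69²) = 1/√0.5239 = 1.3816.
Lab-frame lifetime: Δt = γτ = 1.3816 × 831 ns = 1148.1 ns.
Distance: d = vΔt = 0.69 × 2.998×10⁸ m/s × 1.1481×10^-6 s = 237 m.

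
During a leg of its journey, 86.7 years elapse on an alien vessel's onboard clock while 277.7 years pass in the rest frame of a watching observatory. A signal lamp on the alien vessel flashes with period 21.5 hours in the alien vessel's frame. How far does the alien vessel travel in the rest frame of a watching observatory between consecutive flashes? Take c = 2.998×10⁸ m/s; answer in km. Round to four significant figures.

7.061×10^10 km

γ = Δt/Δτ = 277.7/86.7 = 3.203.
β = √(1 − 1/γ²) = 0.95001. Lab-frame period = γτ = 3.203×21.5 hours = 68.864 hours. Distance = βc × γτ = 0.95001 × 2.998×10⁸ m/s × 247910.4 s = 7.0608×10^13 m = 7.061×10^10 km.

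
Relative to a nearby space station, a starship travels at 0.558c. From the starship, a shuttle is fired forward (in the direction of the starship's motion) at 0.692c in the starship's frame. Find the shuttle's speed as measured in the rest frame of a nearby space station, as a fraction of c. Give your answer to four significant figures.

0.9018c

In units of c, u = (u' + v)/(1 + u'v) with u' = 0.692 and v = 0.558.
Numerator: 0.692 + 0.558 = 1.25. Denominator: 1 + (0.692)(0.558) = 1.386136.
u = 1.25/1.386136 = 0.90179, so the speed is 0.9018c.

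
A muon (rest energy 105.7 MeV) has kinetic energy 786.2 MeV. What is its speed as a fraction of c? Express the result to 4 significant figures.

0.9930c

K = (γ−1)mc², so γ = 1 + 786.2/105.7 = 8.438.
Then v/c = √(1 − γ⁻²) = √(1 − 0.014045) = √0.985955 = 0.9930.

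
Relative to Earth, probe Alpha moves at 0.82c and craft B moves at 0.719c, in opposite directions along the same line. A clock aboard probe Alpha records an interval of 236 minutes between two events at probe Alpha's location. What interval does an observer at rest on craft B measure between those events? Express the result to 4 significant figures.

943.0 minutes

The velocity of probe Alpha relative to craft B is (0.82 + 0.719)c / (1 + 0.82×0.719) = 0.96818c; relative speed 0.96818c.
γ for this relative speed: γ = 1/√(1 − 0.937373) = 3.9959.
Probe Alpha's interval is proper; time dilation gives Δt_B = γΔτ = 3.9959 × 236 minutes = 943.0 minutes.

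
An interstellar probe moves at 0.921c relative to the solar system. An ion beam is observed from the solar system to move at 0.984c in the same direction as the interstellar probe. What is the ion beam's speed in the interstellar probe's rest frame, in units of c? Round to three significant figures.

Transform to the interstellar probe's frame: u' = (u − v)/(1 − uv/c²).
u' = (0.984 − 0.921)/(1 − 0.984×0.921) = 0.063/0.093736 = 0.6721.
Speed in the interstellar probe's frame: 0.672c (in the same direction).

0.672c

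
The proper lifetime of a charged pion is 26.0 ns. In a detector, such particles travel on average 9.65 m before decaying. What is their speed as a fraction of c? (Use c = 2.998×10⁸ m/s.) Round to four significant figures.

Lab distance = (lab lifetime)·v = γτ·βc, so βγ = d/(cτ) = 9.650/(2.998×10⁸ × 2.600×10^-8) = 1.238.
With βγ = 1.238: γ² = 1 + (βγ)² = 2.53264, and β = (βγ)/γ = 1.238/1.59143 = 0.7779.

0.7779c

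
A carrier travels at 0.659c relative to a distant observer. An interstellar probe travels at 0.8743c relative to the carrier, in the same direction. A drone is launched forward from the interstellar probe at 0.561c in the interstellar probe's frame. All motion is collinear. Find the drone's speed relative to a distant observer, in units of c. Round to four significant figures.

First combine the drone and interstellar probe (S''→S'): u₁ = (0.561 + 0.8743)/(1 + 0.561×0.8743) = 1.4353/1.4904823 = 0.96298.
Then combine with the carrier (S'→S): u = (0.96298 + 0.659)/(1 + 0.96298×0.659) = 1.62198/1.63460382 = 0.99228.

0.9923c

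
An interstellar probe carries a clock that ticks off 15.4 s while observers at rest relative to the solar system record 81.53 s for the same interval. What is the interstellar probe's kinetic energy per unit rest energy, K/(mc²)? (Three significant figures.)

From Δt = γΔτ: γ = 81.53/15.4 = 5.29416.
Since K = (γ−1)mc², K/(mc²) = 5.29416 − 1 = 4.29.

4.29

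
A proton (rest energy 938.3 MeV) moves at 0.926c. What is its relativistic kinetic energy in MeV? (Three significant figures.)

1550 MeV

β² = 0.857476, so γ = 1/√0.142524 = 2.6488.
Kinetic energy: K = (γ − 1)mc² = (2.6488 − 1) × 938.3 MeV = 1.6488 × 938.3 = 1550 MeV.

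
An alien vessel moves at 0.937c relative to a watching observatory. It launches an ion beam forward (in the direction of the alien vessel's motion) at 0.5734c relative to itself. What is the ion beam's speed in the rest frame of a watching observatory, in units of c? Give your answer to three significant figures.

In units of c, u = (u' + v)/(1 + u'v) with u' = 0.5734 and v = 0.937.
Numerator: 0.5734 + 0.937 = 1.5104. Denominator: 1 + (0.5734)(0.937) = 1.5372758.
u = 1.5104/1.5372758 = 0.98252, so the speed is 0.983c.

0.983c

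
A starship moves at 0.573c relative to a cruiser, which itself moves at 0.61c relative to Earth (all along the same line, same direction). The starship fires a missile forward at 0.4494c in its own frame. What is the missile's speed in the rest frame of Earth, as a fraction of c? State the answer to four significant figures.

First combine the missile and starship (S''→S'): u₁ = (0.4494 + 0.573)/(1 + 0.4494×0.573) = 1.0224/1.2575062 = 0.81304.
Then combine with the cruiser (S'→S): u = (0.81304 + 0.61)/(1 + 0.81304×0.61) = 1.42304/1.4959544 = 0.95126.

0.9513c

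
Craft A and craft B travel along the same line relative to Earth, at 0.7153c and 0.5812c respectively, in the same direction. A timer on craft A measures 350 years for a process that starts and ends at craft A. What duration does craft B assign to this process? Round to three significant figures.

The velocity of craft A relative to craft B is (0.7153 − 0.5812)c / (1 − 0.7153×0.5812) = 0.22952c; relative speed 0.22952c.
γ for this relative speed: γ = 1/√(1 − 0.0526794) = 1.0274.
Craft A's interval is proper; time dilation gives Δt_B = γΔτ = 1.0274 × 350 years = 360 years.

360 years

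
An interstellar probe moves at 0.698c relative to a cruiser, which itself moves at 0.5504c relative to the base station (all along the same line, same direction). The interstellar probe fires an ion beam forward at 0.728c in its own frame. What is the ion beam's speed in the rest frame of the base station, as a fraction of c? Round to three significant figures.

First combine the ion beam and interstellar probe (S''→S'): u₁ = (0.728 + 0.698)/(1 + 0.728×0.698) = 1.426/1.508144 = 0.94553.
Then combine with the cruiser (S'→S): u = (0.94553 + 0.5504)/(1 + 0.94553×0.5504) = 1.49593/1.520419712 = 0.98389.

0.984c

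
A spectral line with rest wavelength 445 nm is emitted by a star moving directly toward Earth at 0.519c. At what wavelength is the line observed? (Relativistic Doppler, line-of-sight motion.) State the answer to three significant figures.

250 nm

Relativistic Doppler for wavelength: λ_obs = λ_src · √((1−β)/(1+β)).
With β = 0.519: factor = √(0.481/1.519) = 0.56272.
λ_obs = 445 × 0.56272 = 250 nm.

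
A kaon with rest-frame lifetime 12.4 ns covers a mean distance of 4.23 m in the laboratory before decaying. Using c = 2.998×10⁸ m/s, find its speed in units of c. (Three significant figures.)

0.751c

Let x = d/(cτ) = 4.230 m / (2.998×10⁸ m/s × 1.240×10^-8 s) = 1.1379. Since d = βγcτ, x = βγ = β/√(1−β²).
Solving: β² = x²/(1+x²) = 1.29482/2.29482 = 0.564236, so β = 0.751.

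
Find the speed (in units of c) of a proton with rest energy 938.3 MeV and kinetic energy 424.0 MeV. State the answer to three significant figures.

0.725c

K = (γ−1)mc², so γ = 1 + 424.0/938.3 = 1.4519.
Then v/c = √(1 − γ⁻²) = √(1 − 0.47438) = √0.52562 = 0.725.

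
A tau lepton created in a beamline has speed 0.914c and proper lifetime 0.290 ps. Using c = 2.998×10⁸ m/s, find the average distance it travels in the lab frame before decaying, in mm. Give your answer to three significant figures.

Lorentz factor: γ = (1 − 0.835396)^(−1/2) = 2.4648.
Lab-frame lifetime: Δt = γτ = 2.4648 × 0.290 ps = 0.71479 ps.
Distance: d = vΔt = 0.914 × 2.998×10⁸ m/s × 7.1479×10^-13 s = 1.96×10^-4 m = 0.196 mm.

0.196 mm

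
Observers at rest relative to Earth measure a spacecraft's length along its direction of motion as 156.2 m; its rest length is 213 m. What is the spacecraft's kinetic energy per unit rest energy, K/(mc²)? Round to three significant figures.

From L = L₀/γ: γ = 213/156.2 = 1.36364.
Since K = (γ−1)mc², K/(mc²) = 1.36364 − 1 = 0.364.

0.364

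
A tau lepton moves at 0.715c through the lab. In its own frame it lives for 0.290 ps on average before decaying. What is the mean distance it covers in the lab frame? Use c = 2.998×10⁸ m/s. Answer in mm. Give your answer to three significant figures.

With β = 0.715, γ = 1/√(1 − 0.715²) = 1/√0.488775 = 1.4304.
Lab-frame lifetime: Δt = γτ = 1.4304 × 0.290 ps = 0.41482 ps.
Distance: d = vΔt = 0.715 × 2.998×10⁸ m/s × 4.1482×10^-13 s = 8.89×10^-5 m = 0.0889 mm.

0.0889 mm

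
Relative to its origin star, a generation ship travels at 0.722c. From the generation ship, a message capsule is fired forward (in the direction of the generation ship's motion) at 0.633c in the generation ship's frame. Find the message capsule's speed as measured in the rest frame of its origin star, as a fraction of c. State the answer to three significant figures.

In units of c, u = (u' + v)/(1 + u'v) with u' = 0.633 and v = 0.722.
Numerator: 0.633 + 0.722 = 1.355. Denominator: 1 + (0.633)(0.722) = 1.457026.
u = 1.355/1.457026 = 0.92998, so the speed is 0.930c.

0.930c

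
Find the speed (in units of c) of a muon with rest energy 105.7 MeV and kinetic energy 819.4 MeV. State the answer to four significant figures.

0.9935c

K = (γ−1)mc², so γ = 1 + 819.4/105.7 = 8.7521.
Then v/c = √(1 − γ⁻²) = √(1 − 0.013055) = √0.986945 = 0.9935.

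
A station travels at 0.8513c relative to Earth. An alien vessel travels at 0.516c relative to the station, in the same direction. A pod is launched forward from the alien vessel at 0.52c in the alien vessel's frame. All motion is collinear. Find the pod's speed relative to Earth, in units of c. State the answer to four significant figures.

0.9839c

Compose velocities in two stages. Stage 1 (into S'): u₁ = (0.52+0.516)/(1+0.52×0.516) = 0.81683.
Stage 2 (into S): u = (0.81683+0.8513)/(1+0.81683×0.8513) = 0.98393, so the speed is 0.9839c.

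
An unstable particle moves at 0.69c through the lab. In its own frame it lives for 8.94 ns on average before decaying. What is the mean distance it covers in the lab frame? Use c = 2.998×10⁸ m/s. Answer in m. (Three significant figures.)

2.56 m

β² = 0.4761, so γ = 1/√0.5239 = 1.3816.
Lab-frame lifetime: Δt = γτ = 1.3816 × 8.94 ns = 12.352 ns.
Distance: d = vΔt = 0.69 × 2.998×10⁸ m/s × 1.2352×10^-8 s = 2.56 m.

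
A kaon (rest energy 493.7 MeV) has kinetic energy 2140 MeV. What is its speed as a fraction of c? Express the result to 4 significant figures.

γ = 1 + K/(mc²) = 1 + 2140/493.7 = 5.3346.
β = √(1 − 1/γ²) = √(1 − 0.0351396) = √0.9648604 = 0.9823.

0.9823c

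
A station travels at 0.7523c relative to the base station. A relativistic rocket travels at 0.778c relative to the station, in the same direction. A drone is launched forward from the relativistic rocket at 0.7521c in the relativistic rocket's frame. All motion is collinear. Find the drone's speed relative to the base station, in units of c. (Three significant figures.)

First combine the drone and relativistic rocket (S''→S'): u₁ = (0.7521 + 0.778)/(1 + 0.7521×0.778) = 1.5301/1.5851338 = 0.96528.
Then combine with the station (S'→S): u = (0.96528 + 0.7523)/(1 + 0.96528×0.7523) = 1.71758/1.726180144 = 0.99502.

0.995c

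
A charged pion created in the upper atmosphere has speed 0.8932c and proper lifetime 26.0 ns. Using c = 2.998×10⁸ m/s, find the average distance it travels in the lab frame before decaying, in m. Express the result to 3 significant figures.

Lorentz factor: γ = (1 − 0.79780624)^(−1/2) = 2.2239.
Lab-frame lifetime: Δt = γτ = 2.2239 × 26.0 ns = 57.821 ns.
Distance: d = vΔt = 0.8932 × 2.998×10⁸ m/s × 5.7821×10^-8 s = 15.5 m.

15.5 m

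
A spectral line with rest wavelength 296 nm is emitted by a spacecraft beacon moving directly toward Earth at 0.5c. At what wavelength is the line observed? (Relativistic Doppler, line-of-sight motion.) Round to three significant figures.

Relativistic Doppler for wavelength: λ_obs = λ_src · √((1−β)/(1+β)).
With β = 0.5: factor = √(0.5/1.5) = 0.57735.
λ_obs = 296 × 0.57735 = 171 nm.

171 nm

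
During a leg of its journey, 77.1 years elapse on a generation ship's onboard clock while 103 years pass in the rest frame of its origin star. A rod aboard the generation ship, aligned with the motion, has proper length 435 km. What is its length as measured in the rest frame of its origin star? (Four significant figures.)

325.6 km

The time-dilation ratio gives γ = 103/77.1 = 1.33593.
The rod contracts by the same γ: 435 km / 1.33593 = 325.6 km.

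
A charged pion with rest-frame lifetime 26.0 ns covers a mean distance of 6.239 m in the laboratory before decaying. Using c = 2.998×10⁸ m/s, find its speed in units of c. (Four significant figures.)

0.6249c

Lab distance = (lab lifetime)·v = γτ·βc, so βγ = d/(cτ) = 6.239/(2.998×10⁸ × 2.600×10^-8) = 0.80041.
With βγ = 0.80041: γ² = 1 + (βγ)² = 1.640656, and β = (βγ)/γ = 0.80041/1.28088 = 0.6249.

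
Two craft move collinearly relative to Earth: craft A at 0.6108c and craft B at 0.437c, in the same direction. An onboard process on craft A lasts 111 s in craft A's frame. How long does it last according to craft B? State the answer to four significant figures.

114.3 s

The velocity of craft A relative to craft B is (0.6108 − 0.437)c / (1 − 0.6108×0.437) = 0.23708c; relative speed 0.23708c.
At |u| = 0.23708c, γ = (1 − 0.0562069)^(−1/2) = 1.0293.
The clock on craft A records proper time, so craft B measures Δt = γΔτ = 1.0293 × 111 = 114.3 s.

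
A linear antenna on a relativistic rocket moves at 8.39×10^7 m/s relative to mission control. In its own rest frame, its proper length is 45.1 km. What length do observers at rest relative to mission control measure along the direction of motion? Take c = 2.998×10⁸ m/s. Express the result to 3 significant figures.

β = v/c = (8.39×10^7 m/s)/(2.998×10⁸ m/s) = 0.279853.
β² = 0.0783177, so γ = 1/√0.9216823 = 1.0416.
Along the direction of motion the measured length is L₀/γ = 45.1/1.0416 = 43.3 km.

43.3 km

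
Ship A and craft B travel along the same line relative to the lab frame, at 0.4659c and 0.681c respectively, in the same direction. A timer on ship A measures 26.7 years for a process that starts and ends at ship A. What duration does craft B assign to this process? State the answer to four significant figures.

Transform ship A's velocity into craft B's frame: (0.4659 − 0.681)/(1 − 0.4659·0.681) = −0.2151/0.6827221, so the relative speed is 0.31506c.
γ for this relative speed: γ = 1/√(1 − 0.0992628) = 1.0537.
The clock on ship A records proper time, so craft B measures Δt = γΔτ = 1.0537 × 26.7 = 28.13 years.

28.13 years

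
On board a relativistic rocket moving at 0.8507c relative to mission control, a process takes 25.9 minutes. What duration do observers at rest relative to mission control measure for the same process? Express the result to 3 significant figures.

49.3 minutes

γ = 1/√(1 − β²) = 1/√(1 − 0.72369049) = 1/√0.27630951 = 1/0.525652 = 1.9024.
Time dilation: Δt = γ·Δτ = 1.9024 × 25.9 = 49.3 minutes.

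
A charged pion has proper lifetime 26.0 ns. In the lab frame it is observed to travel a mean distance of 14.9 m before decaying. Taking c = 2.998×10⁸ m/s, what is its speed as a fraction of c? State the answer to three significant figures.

0.886c

Let x = d/(cτ) = 14.90 m / (2.998×10⁸ m/s × 2.600×10^-8 s) = 1.9115. Since d = βγcτ, x = βγ = β/√(1−β²).
Solving: β² = x²/(1+x²) = 3.65383/4.65383 = 0.785123, so β = 0.886.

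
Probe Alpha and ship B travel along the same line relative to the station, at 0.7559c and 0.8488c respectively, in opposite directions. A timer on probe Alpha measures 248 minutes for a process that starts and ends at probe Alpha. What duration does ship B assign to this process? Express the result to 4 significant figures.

The velocity of probe Alpha relative to ship B is (0.7559 + 0.8488)c / (1 + 0.7559×0.8488) = 0.97752c; relative speed 0.97752c.
At |u| = 0.97752c, γ = (1 − 0.955545)^(−1/2) = 4.7429.
The clock on probe Alpha records proper time, so ship B measures Δt = γΔτ = 4.7429 × 248 = 1176 minutes.

1176 minutes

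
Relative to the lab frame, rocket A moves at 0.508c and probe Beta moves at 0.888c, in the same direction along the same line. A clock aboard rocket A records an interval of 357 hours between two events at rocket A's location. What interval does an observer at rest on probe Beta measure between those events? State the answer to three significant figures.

495 hours

The velocity of rocket A relative to probe Beta is (0.508 − 0.888)c / (1 − 0.508×0.888) = −0.6923c; relative speed 0.6923c.
γ for this relative speed: γ = 1/√(1 − 0.479279) = 1.3858.
The clock on rocket A records proper time, so probe Beta measures Δt = γΔτ = 1.3858 × 357 = 495 hours.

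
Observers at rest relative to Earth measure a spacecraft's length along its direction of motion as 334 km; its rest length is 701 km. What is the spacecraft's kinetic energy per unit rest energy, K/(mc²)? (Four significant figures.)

Length contraction gives γ = L₀/L = 701/334 = 2.0988.
Since K = (γ−1)mc², K/(mc²) = 2.0988 − 1 = 1.099.

1.099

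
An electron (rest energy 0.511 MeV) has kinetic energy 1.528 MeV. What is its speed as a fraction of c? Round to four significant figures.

0.9681c

K = (γ−1)mc², so γ = 1 + 1.528/0.511 = 3.9902.
Then v/c = √(1 − γ⁻²) = √(1 − 0.0628074) = √0.9371926 = 0.9681.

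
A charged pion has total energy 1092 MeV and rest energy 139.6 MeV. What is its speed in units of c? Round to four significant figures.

0.9918c

γ = E/(mc²) = 1092/139.6 = 7.8223.
β = √(1 − 1/γ²) = √(1 − 0.016343) = √0.983657 = 0.9918.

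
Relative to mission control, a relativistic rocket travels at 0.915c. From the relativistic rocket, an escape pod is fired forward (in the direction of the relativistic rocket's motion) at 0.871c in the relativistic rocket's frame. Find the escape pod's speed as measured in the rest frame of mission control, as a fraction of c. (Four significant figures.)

In units of c, u = (u' + v)/(1 + u'v) with u' = 0.871 and v = 0.915.
Numerator: 0.871 + 0.915 = 1.786. Denominator: 1 + (0.871)(0.915) = 1.796965.
u = 1.786/1.796965 = 0.9939, so the speed is 0.9939c.

0.9939c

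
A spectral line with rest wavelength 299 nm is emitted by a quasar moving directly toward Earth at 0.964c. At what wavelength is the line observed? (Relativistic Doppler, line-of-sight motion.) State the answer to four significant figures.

Relativistic Doppler for wavelength: λ_obs = λ_src · √((1−β)/(1+β)).
With β = 0.964: factor = √(0.036/1.964) = 0.13539.
λ_obs = 299 × 0.13539 = 40.48 nm.

40.48 nm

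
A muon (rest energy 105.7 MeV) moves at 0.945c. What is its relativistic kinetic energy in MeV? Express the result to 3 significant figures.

217 MeV

Lorentz factor: γ = (1 − 0.893025)^(−1/2) = 3.0574.
Kinetic energy: K = (γ − 1)mc² = (3.0574 − 1) × 105.7 MeV = 2.0574 × 105.7 = 217 MeV.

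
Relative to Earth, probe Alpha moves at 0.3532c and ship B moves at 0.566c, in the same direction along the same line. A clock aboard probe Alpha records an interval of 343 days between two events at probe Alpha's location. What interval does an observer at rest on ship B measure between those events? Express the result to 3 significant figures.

Transform probe Alpha's velocity into ship B's frame: (0.3532 − 0.566)/(1 − 0.3532·0.566) = −0.2128/0.8000888, so the relative speed is 0.26597c.
γ for this relative speed: γ = 1/√(1 − 0.07074) = 1.0374.
Probe Alpha's interval is proper; time dilation gives Δt_B = γΔτ = 1.0374 × 343 days = 356 days.

356 days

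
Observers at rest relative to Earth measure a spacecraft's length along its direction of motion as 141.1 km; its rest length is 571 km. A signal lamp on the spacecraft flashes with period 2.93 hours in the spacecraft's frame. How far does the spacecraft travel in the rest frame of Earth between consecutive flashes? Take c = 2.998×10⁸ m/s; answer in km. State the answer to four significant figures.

1.240×10^10 km

From L = L₀/γ: γ = 571/141.1 = 4.04678.
β = √(1 − 1/γ²) = 0.96899. Lab-frame period = γτ = 4.04678×2.93 hours = 11.857 hours. Distance = βc × γτ = 0.96899 × 2.998×10⁸ m/s × 42685.2 s = 1.2400×10^13 m = 1.240×10^10 km.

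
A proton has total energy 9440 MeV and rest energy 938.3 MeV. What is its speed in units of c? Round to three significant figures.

0.995c

γ = E/(mc²) = 9440/938.3 = 10.061.
β = √(1 − 1/γ²) = √(1 − 0.00987911) = √0.99012089 = 0.995.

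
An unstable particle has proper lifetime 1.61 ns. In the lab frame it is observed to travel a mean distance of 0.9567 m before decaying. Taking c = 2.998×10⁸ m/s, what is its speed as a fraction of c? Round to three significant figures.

0.893c

Let x = d/(cτ) = 0.9567 m / (2.998×10⁸ m/s × 1.610×10^-9 s) = 1.9821. Since d = βγcτ, x = βγ = β/√(1−β²).
Solving: β² = x²/(1+x²) = 3.92872/4.92872 = 0.797108, so β = 0.893.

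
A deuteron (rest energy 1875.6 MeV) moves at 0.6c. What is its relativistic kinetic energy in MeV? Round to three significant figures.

Lorentz factor: γ = (1 − 0.36)^(−1/2) = 1.25.
Kinetic energy: K = (γ − 1)mc² = (1.25 − 1) × 1875.6 MeV = 0.25 × 1875.6 = 469 MeV.

469 MeV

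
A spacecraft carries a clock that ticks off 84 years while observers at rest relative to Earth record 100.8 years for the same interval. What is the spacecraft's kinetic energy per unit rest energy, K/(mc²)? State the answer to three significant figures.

0.200

From Δt = γΔτ: γ = 100.8/84 = 1.2.
Since K = (γ−1)mc², K/(mc²) = 1.2 − 1 = 0.200.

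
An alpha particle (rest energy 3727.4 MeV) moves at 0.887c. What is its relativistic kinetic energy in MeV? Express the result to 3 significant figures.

4340 MeV

With β = 0.887, γ = 1/√(1 − 0.887²) = 1/√0.213231 = 2.1656.
Kinetic energy: K = (γ − 1)mc² = (2.1656 − 1) × 3727.4 MeV = 1.1656 × 3727.4 = 4340 MeV.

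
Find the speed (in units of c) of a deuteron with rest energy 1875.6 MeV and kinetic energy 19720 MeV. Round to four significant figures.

0.9962c

K = (γ−1)mc², so γ = 1 + 19720/1875.6 = 11.514.
Then v/c = √(1 − γ⁻²) = √(1 − 0.00754306) = √0.99245694 = 0.9962.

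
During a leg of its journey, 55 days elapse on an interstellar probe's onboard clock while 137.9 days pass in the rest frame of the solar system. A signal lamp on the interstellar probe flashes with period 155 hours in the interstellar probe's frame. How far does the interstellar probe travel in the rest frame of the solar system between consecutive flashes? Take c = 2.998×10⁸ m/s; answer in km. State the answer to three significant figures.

3.85×10^11 km

From Δt = γΔτ: γ = 137.9/55 = 2.50727.
β = √(1 − 1/γ²) = 0.91702. Lab-frame period = γτ = 2.50727×155 hours = 388.63 hours. Distance = βc × γτ = 0.91702 × 2.998×10⁸ m/s × 1399068 s = 3.8464×10^14 m = 3.85×10^11 km.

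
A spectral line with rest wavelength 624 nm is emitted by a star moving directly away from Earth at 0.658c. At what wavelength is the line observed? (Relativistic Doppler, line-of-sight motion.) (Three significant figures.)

1370 nm

Relativistic Doppler for wavelength: λ_obs = λ_src · √((1+β)/(1−β)).
With β = 0.658: factor = √(1.658/0.342) = 2.2018.
λ_obs = 624 × 2.2018 = 1370 nm.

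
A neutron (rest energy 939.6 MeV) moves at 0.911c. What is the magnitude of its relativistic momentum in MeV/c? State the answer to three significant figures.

γ = 1/√(1 − β²) = 1/√(1 − 0.829921) = 1/√0.170079 = 1/0.412406 = 2.4248.
Momentum: p = γβ·mc = 2.4248 × 0.911 × 939.6 MeV/c = 2080 MeV/c.

2080 MeV/c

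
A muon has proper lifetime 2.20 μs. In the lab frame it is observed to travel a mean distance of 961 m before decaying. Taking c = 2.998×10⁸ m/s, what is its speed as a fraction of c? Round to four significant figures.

Lab distance = (lab lifetime)·v = γτ·βc, so βγ = d/(cτ) = 961.0/(2.998×10⁸ × 2.200×10^-6) = 1.457.
With βγ = 1.457: γ² = 1 + (βγ)² = 3.12285, and β = (βγ)/γ = 1.457/1.76716 = 0.8245.

0.8245c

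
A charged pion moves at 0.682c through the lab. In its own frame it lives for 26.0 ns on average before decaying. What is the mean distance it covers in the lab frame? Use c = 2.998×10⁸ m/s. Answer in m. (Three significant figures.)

7.27 m

Lorentz factor: γ = (1 − 0.465124)^(−1/2) = 1.3673.
Lab-frame lifetime: Δt = γτ = 1.3673 × 26.0 ns = 35.55 ns.
Distance: d = vΔt = 0.682 × 2.998×10⁸ m/s × 3.5550×10^-8 s = 7.27 m.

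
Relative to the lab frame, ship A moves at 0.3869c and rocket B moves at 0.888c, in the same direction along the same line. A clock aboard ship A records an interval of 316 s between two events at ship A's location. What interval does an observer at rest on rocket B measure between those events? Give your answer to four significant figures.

The velocity of ship A relative to rocket B is (0.3869 − 0.888)c / (1 − 0.3869×0.888) = −0.76337c; relative speed 0.76337c.
γ for this relative speed: γ = 1/√(1 − 0.582734) = 1.5481.
The clock on ship A records proper time, so rocket B measures Δt = γΔτ = 1.5481 × 316 = 489.2 s.

489.2 s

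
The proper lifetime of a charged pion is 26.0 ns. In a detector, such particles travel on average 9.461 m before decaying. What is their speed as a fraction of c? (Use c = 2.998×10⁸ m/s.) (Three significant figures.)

d = βγcτ ⇒ βγ = d/(cτ) = 9.461 m / (7.7948 m) = 1.2138.
β = (βγ)/√(1+(βγ)²) = 1.2138/√2.47331 = 0.772.

0.772c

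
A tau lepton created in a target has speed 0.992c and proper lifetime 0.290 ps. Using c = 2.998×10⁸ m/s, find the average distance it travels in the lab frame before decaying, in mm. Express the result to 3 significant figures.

Lorentz factor: γ = (1 − 0.984064)^(−1/2) = 7.9216.
Lab-frame lifetime: Δt = γτ = 7.9216 × 0.290 ps = 2.2973 ps.
Distance: d = vΔt = 0.992 × 2.998×10⁸ m/s × 2.2973×10^-12 s = 6.83×10^-4 m = 0.683 mm.

0.683 mm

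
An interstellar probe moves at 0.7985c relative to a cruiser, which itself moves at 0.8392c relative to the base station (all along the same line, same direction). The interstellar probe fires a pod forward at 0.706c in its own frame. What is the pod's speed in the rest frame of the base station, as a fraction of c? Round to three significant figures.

0.997c

First combine the pod and interstellar probe (S''→S'): u₁ = (0.706 + 0.7985)/(1 + 0.706×0.7985) = 1.5045/1.563741 = 0.96212.
Then combine with the cruiser (S'→S): u = (0.96212 + 0.8392)/(1 + 0.96212×0.8392) = 1.80132/1.807411104 = 0.99663.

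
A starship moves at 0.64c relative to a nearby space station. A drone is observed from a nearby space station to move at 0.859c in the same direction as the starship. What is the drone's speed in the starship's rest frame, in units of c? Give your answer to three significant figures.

0.486c

Transform to the starship's frame: u' = (u − v)/(1 − uv/c²).
u' = (0.859 − 0.64)/(1 − 0.859×0.64) = 0.219/0.45024 = 0.48641.
Speed in the starship's frame: 0.486c (in the same direction).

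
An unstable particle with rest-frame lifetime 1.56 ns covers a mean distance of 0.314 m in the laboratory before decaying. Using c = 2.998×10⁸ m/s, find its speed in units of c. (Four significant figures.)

d = βγcτ ⇒ βγ = d/(cτ) = 0.3140 m / (0.467688 m) = 0.67139.
β = (βγ)/√(1+(βγ)²) = 0.67139/√1.450765 = 0.5574.

0.5574c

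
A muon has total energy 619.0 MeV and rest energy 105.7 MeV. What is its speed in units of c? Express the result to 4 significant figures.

Total energy E = γmc² gives γ = 619.0/105.7 = 5.8562.
Hence β = √(1 − 1/γ²) = √(1 − 0.0291587) = √0.9708413 = 0.9853.

0.9853c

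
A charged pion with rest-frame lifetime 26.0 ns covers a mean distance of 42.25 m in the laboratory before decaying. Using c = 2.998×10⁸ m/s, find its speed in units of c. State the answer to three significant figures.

0.983c

d = βγcτ ⇒ βγ = d/(cτ) = 42.25 m / (7.7948 m) = 5.4203.
β = (βγ)/√(1+(βγ)²) = 5.4203/√30.3797 = 0.983.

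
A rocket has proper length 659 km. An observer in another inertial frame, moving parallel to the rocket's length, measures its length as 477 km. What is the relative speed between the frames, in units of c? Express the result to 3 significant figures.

Length contraction gives γ = L₀/L = 659/477 = 1.3816.
β = √(1 − 1/γ²) = √0.476116 = 0.690.

0.690c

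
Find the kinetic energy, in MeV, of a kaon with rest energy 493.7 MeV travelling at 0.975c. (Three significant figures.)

1730 MeV

γ = 1/√(1 − β²) = 1/√(1 − 0.950625) = 1/√0.049375 = 4.5004.
Kinetic energy: K = (γ − 1)mc² = (4.5004 − 1) × 493.7 MeV = 3.5004 × 493.7 = 1730 MeV.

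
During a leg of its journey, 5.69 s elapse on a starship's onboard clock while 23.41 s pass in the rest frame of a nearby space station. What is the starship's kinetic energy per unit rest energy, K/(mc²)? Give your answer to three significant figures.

From Δt = γΔτ: γ = 23.41/5.69 = 4.11424.
K/(mc²) = γ − 1 = 4.11424 − 1 = 3.11.

3.11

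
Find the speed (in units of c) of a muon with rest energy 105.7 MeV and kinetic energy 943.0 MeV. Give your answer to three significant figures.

0.995c

K = (γ−1)mc², so γ = 1 + 943.0/105.7 = 9.9215.
Then v/c = √(1 − γ⁻²) = √(1 − 0.0101589) = √0.9898411 = 0.995.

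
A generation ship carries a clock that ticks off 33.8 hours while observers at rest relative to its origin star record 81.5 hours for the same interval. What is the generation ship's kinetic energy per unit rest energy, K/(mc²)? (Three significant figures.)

1.41

γ = Δt/Δτ = 81.5/33.8 = 2.41124.
K/(mc²) = γ − 1 = 2.41124 − 1 = 1.41.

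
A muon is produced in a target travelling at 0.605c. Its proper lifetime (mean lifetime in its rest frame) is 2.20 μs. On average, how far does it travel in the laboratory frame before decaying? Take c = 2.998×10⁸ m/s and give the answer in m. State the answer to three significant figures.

With β = 0.605, γ = 1/√(1 − 0.605²) = 1/√0.633975 = 1.2559.
Lab-frame lifetime: Δt = γτ = 1.2559 × 2.20 μs = 2.763 μs.
Distance: d = vΔt = 0.605 × 2.998×10⁸ m/s × 2.7630×10^-6 s = 501 m.

501 m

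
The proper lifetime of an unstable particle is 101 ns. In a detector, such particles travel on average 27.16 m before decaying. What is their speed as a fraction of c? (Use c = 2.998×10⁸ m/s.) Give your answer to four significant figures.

Lab distance = (lab lifetime)·v = γτ·βc, so βγ = d/(cτ) = 27.16/(2.998×10⁸ × 1.010×10^-7) = 0.89697.
With βγ = 0.89697: γ² = 1 + (βγ)² = 1.804555, and β = (βγ)/γ = 0.89697/1.34334 = 0.6677.

0.6677c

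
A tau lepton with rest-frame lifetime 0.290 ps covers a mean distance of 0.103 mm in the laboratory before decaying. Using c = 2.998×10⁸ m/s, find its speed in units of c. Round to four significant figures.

0.7642c

d = βγcτ ⇒ βγ = d/(cτ) = 1.030×10^-4 m / (8.6942×10^-5 m) = 1.1847.
β = (βγ)/√(1+(βγ)²) = 1.1847/√2.40351 = 0.7642.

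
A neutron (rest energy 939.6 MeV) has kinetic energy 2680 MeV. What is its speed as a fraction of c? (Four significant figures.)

γ = 1 + K/(mc²) = 1 + 2680/939.6 = 3.8523.
β = √(1 − 1/γ²) = √(1 − 0.0673845) = √0.9326155 = 0.9657.

0.9657c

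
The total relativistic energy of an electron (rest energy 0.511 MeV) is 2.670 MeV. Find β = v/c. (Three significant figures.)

0.982

Total energy E = γmc² gives γ = 2.670/0.511 = 5.225.
Hence β = √(1 − 1/γ²) = √(1 − 0.0366292) = √0.9633708 = 0.982.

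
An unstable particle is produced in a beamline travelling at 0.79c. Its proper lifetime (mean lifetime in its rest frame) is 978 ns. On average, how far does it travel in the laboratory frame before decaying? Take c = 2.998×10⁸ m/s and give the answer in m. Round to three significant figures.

γ = 1/√(1 − β²) = 1/√(1 − 0.6241) = 1/√0.3759 = 1/0.613107 = 1.631.
Lab-frame lifetime: Δt = γτ = 1.631 × 978 ns = 1595.1 ns.
Distance: d = vΔt = 0.79 × 2.998×10⁸ m/s × 1.5951×10^-6 s = 378 m.

378 m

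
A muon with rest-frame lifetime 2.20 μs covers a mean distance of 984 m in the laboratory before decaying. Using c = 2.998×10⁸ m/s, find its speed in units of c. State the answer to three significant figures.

0.831c

Lab distance = (lab lifetime)·v = γτ·βc, so βγ = d/(cτ) = 984.0/(2.998×10⁸ × 2.200×10^-6) = 1.4919.
With βγ = 1.4919: γ² = 1 + (βγ)² = 3.22577, and β = (βγ)/γ = 1.4919/1.79604 = 0.831.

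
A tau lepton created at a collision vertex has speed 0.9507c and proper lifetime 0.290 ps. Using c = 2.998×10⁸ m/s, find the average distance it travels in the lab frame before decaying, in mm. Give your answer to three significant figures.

0.267 mm

γ = 1/√(1 − β²) = 1/√(1 − 0.90383049) = 1/√0.09616951 = 1/0.310112 = 3.2246.
Lab-frame lifetime: Δt = γτ = 3.2246 × 0.290 ps = 0.93513 ps.
Distance: d = vΔt = 0.9507 × 2.998×10⁸ m/s × 9.3513×10^-13 s = 2.67×10^-4 m = 0.267 mm.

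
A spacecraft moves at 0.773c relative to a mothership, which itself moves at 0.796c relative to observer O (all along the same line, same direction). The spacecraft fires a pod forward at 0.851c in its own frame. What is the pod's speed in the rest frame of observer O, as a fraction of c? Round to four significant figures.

0.9977c

Apply u = (u'+v)/(1+u'v) twice. Pod in the mothership frame: (0.851+0.773)/(1+0.851·0.773) = 1.624/1.657823 = 0.9796c.
That velocity, transformed to the rest frame of observer O: (0.9796+0.796)/(1+0.9796·0.796) = 1.7756/1.7797616 = 0.99766c.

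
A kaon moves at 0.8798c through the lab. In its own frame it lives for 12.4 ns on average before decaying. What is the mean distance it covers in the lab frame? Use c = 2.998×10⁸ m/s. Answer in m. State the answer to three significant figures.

6.88 m

γ = 1/√(1 − β²) = 1/√(1 − 0.77404804) = 1/√0.22595196 = 1/0.475344 = 2.1037.
Lab-frame lifetime: Δt = γτ = 2.1037 × 12.4 ns = 26.086 ns.
Distance: d = vΔt = 0.8798 × 2.998×10⁸ m/s × 2.6086×10^-8 s = 6.88 m.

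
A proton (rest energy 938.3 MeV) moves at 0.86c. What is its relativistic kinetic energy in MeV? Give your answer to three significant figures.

Lorentz factor: γ = (1 − 0.7396)^(−1/2) = 1.95965.
Kinetic energy: K = (γ − 1)mc² = (1.95965 − 1) × 938.3 MeV = 0.95965 × 938.3 = 900 MeV.

900 MeV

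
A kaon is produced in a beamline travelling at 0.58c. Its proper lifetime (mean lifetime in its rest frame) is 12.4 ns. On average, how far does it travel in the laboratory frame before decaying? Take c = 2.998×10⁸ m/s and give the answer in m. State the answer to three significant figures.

Lorentz factor: γ = (1 − 0.3364)^(−1/2) = 1.2276.
Lab-frame lifetime: Δt = γτ = 1.2276 × 12.4 ns = 15.222 ns.
Distance: d = vΔt = 0.58 × 2.998×10⁸ m/s × 1.5222×10^-8 s = 2.65 m.

2.65 m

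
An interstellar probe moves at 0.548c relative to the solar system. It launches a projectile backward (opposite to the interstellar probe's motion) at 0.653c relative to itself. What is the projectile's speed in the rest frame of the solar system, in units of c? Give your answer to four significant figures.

0.1635c

Relativistic velocity addition: u = (u' + v)/(1 + u'v/c²), with u' = −0.653c and v = 0.548c.
Numerator: −0.653 + 0.548 = −0.105. Denominator: 1 + (−0.653)(0.548) = 0.642156.
u = −0.105/0.642156 = −0.16351, so the speed is 0.1635c.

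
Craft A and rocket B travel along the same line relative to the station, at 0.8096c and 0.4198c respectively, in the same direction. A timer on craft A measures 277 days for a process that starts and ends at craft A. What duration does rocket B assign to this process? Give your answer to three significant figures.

343 days

The velocity of craft A relative to rocket B is (0.8096 − 0.4198)c / (1 − 0.8096×0.4198) = 0.59049c; relative speed 0.59049c.
γ for this relative speed: γ = 1/√(1 − 0.348678) = 1.2391.
Craft A's interval is proper; time dilation gives Δt_B = γΔτ = 1.2391 × 277 days = 343 days.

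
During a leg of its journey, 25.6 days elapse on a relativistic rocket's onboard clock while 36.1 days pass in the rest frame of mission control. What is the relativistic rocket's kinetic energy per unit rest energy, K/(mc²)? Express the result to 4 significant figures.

γ = Δt/Δτ = 36.1/25.6 = 1.41016.
Since K = (γ−1)mc², K/(mc²) = 1.41016 − 1 = 0.4102.

0.4102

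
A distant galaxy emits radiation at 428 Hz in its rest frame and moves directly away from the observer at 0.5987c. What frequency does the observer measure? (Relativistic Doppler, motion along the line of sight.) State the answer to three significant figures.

Relativistic Doppler (source moving away): f_obs = f_src · √((1−β)/(1+β)).
With β = 0.5987: factor = √(0.4013/1.5987) = 0.50102.
f_obs = 428 × 0.50102 = 214 Hz.

214 Hz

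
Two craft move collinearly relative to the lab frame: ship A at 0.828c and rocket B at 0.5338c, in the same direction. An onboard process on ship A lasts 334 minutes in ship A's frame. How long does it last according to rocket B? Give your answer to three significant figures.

393 minutes

Transform ship A's velocity into rocket B's frame: (0.828 − 0.5338)/(1 − 0.828·0.5338) = 0.2942/0.5580136, so the relative speed is 0.52723c.
γ for this relative speed: γ = 1/√(1 − 0.277971) = 1.1769.
The clock on ship A records proper time, so rocket B measures Δt = γΔτ = 1.1769 × 334 = 393 minutes.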